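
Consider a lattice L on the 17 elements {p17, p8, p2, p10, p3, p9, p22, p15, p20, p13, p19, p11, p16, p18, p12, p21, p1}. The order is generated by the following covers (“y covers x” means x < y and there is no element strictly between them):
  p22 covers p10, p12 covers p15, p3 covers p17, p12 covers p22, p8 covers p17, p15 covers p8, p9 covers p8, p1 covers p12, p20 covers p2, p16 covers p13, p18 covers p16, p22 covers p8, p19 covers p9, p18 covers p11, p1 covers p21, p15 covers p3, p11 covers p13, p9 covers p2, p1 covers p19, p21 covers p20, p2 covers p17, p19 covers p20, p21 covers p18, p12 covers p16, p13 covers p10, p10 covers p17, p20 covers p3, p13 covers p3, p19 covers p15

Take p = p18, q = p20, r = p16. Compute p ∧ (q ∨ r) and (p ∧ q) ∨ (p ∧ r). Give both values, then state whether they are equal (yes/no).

q ∨ r = p21, so p ∧ (q ∨ r) = p18 ∧ p21 = p18.
p ∧ q = p3 and p ∧ r = p16, so (p ∧ q) ∨ (p ∧ r) = p3 ∨ p16 = p16.
Equal: no.

p18; p16; no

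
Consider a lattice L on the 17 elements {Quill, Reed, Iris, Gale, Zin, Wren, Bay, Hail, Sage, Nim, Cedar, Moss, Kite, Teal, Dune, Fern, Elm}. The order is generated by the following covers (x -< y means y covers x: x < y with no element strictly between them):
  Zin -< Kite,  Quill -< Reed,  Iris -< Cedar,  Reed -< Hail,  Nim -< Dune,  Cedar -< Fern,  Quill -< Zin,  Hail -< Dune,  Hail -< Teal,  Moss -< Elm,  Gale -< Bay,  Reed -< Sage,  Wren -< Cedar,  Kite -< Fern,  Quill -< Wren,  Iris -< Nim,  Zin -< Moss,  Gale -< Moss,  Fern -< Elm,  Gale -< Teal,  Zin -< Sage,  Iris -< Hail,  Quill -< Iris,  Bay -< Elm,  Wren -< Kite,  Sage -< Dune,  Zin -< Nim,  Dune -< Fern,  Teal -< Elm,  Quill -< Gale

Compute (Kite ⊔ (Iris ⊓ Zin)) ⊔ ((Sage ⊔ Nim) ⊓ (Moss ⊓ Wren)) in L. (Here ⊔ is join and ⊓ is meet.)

Iris ∧ Zin = Quill
Kite ∨ Quill = Kite
Sage ∨ Nim = Dune
Moss ∧ Wren = Quill
Dune ∧ Quill = Quill
Kite ∨ Quill = Kite

Kite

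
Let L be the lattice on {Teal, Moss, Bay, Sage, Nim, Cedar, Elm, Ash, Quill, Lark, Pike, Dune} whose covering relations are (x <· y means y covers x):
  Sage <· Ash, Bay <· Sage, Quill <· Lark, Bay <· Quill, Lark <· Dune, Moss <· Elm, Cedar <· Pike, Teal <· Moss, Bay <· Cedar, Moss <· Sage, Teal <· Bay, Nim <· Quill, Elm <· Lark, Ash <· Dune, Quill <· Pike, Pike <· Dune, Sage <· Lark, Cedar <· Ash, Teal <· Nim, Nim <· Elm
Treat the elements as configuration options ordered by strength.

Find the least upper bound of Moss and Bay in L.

Common upper bounds of {Moss, Bay}: Ash, Dune, Lark, Sage.
The least among these is Sage.

Sage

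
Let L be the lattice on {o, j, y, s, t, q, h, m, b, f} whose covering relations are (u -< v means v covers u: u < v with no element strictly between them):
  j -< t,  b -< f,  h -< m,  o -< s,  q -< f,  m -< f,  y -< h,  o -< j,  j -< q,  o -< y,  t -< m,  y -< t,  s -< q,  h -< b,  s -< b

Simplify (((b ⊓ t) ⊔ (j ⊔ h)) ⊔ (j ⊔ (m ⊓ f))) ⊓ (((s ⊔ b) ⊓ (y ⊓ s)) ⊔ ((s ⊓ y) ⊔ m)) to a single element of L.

b ∧ t = y
j ∨ h = m
y ∨ m = m
m ∧ f = m
j ∨ m = m
m ∨ m = m
s ∨ b = b
y ∧ s = o
b ∧ o = o
s ∧ y = o
o ∨ m = m
o ∨ m = m
m ∧ m = m

m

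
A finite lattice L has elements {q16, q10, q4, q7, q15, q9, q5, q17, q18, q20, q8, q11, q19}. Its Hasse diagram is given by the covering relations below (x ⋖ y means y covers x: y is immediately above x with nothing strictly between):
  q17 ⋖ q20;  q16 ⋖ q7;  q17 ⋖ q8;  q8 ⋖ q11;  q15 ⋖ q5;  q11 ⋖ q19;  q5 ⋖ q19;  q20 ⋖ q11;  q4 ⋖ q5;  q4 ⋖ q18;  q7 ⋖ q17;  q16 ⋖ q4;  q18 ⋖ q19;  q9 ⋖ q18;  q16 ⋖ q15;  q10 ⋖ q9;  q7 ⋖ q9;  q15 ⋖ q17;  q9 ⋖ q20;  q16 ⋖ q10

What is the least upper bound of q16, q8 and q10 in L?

Common upper bounds of {q16, q8, q10}: q11, q19.
The least among these is q11.

q11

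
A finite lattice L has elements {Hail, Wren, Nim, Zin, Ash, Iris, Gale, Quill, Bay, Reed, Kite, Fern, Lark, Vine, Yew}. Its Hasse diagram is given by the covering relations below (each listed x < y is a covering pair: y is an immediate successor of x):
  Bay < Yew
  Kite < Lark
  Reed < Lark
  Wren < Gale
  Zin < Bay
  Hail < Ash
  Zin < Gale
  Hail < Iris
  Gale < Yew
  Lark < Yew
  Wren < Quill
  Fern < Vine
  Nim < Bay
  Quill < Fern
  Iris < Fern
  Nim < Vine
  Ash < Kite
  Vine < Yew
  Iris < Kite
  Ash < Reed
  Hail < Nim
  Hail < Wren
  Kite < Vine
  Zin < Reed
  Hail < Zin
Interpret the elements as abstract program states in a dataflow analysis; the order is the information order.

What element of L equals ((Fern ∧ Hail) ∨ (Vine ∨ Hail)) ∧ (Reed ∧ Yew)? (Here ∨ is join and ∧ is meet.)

Ash

Fern ∧ Hail = Hail
Vine ∨ Hail = Vine
Hail ∨ Vine = Vine
Reed ∧ Yew = Reed
Vine ∧ Reed = Ash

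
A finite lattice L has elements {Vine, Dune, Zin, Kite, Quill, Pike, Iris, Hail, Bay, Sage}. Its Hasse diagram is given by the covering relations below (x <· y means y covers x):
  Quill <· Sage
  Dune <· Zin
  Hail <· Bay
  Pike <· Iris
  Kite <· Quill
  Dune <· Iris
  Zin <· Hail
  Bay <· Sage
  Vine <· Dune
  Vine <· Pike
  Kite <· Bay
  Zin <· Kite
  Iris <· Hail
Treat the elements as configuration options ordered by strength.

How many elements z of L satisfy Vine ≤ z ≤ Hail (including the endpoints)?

6

The interval [Vine, Hail] = {Dune, Hail, Iris, Pike, Vine, Zin}, which has 6 elements.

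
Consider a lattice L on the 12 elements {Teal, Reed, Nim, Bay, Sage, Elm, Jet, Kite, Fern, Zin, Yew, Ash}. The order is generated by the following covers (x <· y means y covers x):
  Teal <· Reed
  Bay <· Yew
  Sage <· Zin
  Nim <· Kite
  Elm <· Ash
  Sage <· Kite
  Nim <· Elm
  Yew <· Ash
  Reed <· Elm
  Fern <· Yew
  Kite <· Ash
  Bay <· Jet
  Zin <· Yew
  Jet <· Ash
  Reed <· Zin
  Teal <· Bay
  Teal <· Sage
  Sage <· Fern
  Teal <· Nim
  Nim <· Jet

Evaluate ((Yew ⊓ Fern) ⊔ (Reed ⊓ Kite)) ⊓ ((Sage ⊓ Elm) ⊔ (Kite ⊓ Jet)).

Yew ∧ Fern = Fern
Reed ∧ Kite = Teal
Fern ∨ Teal = Fern
Sage ∧ Elm = Teal
Kite ∧ Jet = Nim
Teal ∨ Nim = Nim
Fern ∧ Nim = Teal

Teal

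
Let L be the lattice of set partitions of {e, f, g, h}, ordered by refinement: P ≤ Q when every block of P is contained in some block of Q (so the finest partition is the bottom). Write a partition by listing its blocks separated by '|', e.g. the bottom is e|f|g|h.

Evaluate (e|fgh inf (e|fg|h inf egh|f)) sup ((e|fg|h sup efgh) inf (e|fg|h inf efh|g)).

e|f|g|h

e|fg|h ∧ egh|f = e|f|g|h
e|fgh ∧ e|f|g|h = e|f|g|h
e|fg|h ∨ efgh = efgh
e|fg|h ∧ efh|g = e|f|g|h
efgh ∧ e|f|g|h = e|f|g|h
e|f|g|h ∨ e|f|g|h = e|f|g|h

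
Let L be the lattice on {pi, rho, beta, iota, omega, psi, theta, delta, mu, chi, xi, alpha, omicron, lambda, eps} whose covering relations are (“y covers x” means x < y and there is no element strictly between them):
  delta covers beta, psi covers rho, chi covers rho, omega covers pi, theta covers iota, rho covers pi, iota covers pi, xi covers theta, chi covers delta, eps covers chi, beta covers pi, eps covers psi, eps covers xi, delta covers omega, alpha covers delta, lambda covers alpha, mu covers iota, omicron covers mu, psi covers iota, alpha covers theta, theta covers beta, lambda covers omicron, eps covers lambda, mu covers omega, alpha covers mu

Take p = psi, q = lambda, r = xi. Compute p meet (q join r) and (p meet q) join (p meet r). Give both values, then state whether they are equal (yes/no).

q join r = eps, so p meet (q join r) = psi meet eps = psi.
p meet q = iota and p meet r = iota, so (p meet q) join (p meet r) = iota join iota = iota.
Equal: no.

psi; iota; no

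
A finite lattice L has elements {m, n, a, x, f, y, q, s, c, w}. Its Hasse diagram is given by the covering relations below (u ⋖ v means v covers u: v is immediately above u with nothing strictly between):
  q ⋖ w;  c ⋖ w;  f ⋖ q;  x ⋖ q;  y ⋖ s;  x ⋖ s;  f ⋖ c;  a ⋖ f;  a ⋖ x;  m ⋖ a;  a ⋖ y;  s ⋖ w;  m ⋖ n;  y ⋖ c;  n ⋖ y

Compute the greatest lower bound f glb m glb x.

Common lower bounds of {f, m, x}: m.
The greatest among these is m.

m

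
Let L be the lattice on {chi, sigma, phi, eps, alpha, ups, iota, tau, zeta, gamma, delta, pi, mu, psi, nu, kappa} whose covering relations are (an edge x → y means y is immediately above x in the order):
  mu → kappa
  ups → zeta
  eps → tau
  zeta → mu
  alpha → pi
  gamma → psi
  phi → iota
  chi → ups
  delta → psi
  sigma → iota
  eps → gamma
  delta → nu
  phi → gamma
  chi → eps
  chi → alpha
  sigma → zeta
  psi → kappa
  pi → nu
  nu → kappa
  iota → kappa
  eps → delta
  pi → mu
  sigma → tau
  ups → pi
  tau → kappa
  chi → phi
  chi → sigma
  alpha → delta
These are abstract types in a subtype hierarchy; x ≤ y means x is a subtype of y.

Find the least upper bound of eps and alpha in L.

Common upper bounds of {eps, alpha}: delta, kappa, nu, psi.
The least among these is delta.

delta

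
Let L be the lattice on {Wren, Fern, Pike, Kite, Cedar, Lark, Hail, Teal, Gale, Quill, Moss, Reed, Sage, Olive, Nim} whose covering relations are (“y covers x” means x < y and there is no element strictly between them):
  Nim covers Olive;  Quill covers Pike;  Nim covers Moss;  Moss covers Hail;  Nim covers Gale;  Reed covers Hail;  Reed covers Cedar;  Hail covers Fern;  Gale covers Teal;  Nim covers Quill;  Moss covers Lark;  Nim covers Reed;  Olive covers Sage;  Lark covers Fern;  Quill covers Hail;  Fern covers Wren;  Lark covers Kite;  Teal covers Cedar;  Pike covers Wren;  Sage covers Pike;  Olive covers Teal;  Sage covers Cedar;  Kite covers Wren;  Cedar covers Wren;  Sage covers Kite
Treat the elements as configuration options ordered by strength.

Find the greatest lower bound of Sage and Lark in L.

Common lower bounds of {Sage, Lark}: Kite, Wren.
The greatest among these is Kite.

Kite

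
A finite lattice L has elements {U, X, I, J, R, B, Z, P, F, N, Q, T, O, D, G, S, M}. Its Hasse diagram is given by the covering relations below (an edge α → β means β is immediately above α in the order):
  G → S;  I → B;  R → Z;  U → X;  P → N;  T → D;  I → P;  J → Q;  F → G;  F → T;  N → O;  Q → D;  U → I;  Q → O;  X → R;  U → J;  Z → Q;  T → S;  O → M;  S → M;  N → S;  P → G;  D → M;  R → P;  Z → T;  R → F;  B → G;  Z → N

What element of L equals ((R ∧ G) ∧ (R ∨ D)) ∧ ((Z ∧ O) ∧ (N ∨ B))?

R ∧ G = R
R ∨ D = D
R ∧ D = R
Z ∧ O = Z
N ∨ B = S
Z ∧ S = Z
R ∧ Z = R

R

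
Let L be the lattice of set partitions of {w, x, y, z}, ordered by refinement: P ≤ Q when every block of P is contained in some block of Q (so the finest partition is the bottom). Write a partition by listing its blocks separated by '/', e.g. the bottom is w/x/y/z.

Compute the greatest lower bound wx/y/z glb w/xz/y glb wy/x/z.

w/x/y/z

Common lower bounds of {wx/y/z, w/xz/y, wy/x/z}: w/x/y/z.
The greatest among these is w/x/y/z.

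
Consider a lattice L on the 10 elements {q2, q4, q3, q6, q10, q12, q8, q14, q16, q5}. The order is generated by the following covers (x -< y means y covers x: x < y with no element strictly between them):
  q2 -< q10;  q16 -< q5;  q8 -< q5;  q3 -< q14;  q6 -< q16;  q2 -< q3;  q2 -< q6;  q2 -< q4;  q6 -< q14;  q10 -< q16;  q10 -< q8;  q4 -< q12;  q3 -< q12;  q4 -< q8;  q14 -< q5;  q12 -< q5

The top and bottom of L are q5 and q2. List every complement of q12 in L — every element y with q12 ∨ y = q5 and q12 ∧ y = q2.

Need y with q12 ∨ y = q5 and q12 ∧ y = q2.
Checking each element gives: q10, q16, q6.

q10, q16, q6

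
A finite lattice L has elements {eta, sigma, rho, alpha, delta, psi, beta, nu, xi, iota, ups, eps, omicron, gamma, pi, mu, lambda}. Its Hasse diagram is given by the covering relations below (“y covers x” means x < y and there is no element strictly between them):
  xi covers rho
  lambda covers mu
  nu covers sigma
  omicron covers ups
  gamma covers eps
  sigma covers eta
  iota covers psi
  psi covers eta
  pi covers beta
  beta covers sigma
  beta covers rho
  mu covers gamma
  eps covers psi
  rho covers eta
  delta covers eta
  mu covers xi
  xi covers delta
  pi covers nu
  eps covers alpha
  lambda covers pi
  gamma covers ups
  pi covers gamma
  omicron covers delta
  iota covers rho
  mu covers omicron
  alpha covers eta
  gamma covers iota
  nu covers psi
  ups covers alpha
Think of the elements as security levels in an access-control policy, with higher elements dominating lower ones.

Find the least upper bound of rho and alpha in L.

Common upper bounds of {rho, alpha}: gamma, lambda, mu, pi.
The least among these is gamma.

gamma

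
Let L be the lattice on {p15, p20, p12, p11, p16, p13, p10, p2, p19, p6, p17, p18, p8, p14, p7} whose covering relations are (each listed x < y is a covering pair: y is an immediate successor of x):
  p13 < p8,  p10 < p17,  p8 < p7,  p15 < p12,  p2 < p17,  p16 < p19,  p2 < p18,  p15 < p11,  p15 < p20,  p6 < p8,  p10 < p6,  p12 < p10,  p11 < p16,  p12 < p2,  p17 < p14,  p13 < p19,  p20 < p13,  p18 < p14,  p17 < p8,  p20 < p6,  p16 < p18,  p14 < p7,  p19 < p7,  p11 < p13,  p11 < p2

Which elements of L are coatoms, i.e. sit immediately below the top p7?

The coatoms are exactly the elements covered by p7: p14, p19, p8.

p14, p19, p8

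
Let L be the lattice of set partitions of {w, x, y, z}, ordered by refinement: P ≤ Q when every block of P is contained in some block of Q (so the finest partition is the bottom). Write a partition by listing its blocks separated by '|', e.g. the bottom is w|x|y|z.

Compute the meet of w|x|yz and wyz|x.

Common lower bounds of {w|x|yz, wyz|x}: w|x|yz, w|x|y|z.
The greatest among these is w|x|yz.

w|x|yz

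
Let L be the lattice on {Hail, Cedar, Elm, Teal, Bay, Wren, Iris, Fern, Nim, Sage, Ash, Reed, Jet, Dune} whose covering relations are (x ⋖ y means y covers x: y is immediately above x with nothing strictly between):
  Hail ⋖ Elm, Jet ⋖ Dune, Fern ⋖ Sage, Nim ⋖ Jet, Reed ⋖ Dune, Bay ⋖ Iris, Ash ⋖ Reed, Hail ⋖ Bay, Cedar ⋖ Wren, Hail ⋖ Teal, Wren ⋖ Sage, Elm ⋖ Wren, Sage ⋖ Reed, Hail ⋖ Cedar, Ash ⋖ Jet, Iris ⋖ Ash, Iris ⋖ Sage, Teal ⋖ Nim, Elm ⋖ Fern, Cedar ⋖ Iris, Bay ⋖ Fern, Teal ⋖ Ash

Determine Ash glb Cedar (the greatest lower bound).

Cedar

Common lower bounds of {Ash, Cedar}: Cedar, Hail.
The greatest among these is Cedar.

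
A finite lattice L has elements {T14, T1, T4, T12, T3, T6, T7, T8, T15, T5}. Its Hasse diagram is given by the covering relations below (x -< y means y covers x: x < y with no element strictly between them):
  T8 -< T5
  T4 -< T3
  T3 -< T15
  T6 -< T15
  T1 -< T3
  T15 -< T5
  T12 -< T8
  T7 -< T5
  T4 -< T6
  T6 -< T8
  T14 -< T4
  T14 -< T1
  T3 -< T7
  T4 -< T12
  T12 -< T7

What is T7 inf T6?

Common lower bounds of {T7, T6}: T14, T4.
The greatest among these is T4.

T4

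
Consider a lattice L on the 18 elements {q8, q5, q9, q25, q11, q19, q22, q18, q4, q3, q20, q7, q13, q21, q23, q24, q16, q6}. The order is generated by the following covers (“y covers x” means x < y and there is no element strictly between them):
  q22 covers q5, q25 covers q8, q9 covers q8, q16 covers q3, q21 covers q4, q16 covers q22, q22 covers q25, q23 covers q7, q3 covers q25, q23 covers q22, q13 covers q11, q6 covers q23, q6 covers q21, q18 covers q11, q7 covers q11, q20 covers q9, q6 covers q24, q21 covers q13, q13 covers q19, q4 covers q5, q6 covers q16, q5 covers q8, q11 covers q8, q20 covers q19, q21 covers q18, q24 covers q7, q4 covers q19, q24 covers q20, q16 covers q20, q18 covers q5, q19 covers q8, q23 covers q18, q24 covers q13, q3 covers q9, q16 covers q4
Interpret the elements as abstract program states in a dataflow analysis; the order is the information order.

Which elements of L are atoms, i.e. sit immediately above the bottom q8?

The atoms are exactly the elements that cover q8: q11, q19, q25, q5, q9.

q11, q19, q25, q5, q9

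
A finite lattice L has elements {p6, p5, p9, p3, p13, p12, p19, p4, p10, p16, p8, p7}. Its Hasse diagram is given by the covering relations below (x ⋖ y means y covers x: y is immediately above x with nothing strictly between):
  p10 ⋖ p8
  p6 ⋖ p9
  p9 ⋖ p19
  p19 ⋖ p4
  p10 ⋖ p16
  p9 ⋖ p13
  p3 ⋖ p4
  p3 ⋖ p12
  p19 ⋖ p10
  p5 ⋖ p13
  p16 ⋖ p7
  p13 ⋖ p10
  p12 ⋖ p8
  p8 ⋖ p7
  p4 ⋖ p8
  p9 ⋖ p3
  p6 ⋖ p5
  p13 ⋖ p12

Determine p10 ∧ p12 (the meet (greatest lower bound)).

p13

Common lower bounds of {p10, p12}: p13, p5, p6, p9.
The greatest among these is p13.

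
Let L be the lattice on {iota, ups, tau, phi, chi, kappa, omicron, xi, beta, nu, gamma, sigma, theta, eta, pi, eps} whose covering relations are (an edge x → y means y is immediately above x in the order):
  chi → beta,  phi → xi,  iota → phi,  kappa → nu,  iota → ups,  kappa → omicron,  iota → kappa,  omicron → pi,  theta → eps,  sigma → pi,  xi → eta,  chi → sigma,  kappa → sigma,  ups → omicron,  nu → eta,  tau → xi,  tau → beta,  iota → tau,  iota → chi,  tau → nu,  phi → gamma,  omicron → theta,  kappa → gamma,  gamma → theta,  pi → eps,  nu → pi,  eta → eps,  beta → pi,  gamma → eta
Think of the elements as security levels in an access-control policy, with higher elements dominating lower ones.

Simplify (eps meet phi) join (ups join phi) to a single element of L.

eps ∧ phi = phi
ups ∨ phi = theta
phi ∨ theta = theta

theta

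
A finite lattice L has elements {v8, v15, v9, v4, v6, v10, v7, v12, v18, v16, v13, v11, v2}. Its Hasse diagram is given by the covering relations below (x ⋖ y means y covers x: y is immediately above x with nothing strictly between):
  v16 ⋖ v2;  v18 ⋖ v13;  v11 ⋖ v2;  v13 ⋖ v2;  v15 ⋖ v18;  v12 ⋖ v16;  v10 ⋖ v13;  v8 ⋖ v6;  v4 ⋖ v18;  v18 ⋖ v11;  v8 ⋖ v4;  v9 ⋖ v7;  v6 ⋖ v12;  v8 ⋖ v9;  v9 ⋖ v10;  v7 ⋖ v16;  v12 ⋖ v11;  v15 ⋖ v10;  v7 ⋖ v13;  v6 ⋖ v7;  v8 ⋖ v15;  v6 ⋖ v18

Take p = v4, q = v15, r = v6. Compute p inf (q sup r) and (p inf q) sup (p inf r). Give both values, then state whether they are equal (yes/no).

v4; v8; no

q sup r = v18, so p inf (q sup r) = v4 inf v18 = v4.
p inf q = v8 and p inf r = v8, so (p inf q) sup (p inf r) = v8 sup v8 = v8.
Equal: no.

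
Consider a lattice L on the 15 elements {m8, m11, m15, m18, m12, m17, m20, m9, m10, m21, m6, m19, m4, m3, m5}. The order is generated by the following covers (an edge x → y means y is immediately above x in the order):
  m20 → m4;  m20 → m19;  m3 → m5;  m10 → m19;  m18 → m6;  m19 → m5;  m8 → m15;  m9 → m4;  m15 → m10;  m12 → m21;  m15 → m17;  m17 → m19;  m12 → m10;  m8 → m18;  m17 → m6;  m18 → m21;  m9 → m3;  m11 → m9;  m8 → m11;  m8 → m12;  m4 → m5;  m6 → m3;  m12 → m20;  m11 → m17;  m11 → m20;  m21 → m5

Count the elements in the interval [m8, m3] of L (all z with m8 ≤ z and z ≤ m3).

The interval [m8, m3] = {m11, m15, m17, m18, m3, m6, m8, m9}, which has 8 elements.

8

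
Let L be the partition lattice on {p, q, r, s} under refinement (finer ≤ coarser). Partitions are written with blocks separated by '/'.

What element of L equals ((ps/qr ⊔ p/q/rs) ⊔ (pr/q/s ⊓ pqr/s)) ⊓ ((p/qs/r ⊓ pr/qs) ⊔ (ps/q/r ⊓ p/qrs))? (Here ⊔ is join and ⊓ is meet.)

p/qs/r

ps/qr ∨ p/q/rs = pqrs
pr/q/s ∧ pqr/s = pr/q/s
pqrs ∨ pr/q/s = pqrs
p/qs/r ∧ pr/qs = p/qs/r
ps/q/r ∧ p/qrs = p/q/r/s
p/qs/r ∨ p/q/r/s = p/qs/r
pqrs ∧ p/qs/r = p/qs/r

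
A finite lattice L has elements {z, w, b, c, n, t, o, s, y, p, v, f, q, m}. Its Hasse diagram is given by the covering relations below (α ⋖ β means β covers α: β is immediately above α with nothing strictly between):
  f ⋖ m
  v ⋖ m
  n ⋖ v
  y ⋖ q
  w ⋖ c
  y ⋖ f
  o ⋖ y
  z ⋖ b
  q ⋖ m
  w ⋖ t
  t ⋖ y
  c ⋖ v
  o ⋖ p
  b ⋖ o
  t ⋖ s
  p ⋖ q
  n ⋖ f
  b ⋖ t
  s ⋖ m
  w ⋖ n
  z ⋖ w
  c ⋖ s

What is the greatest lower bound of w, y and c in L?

Common lower bounds of {w, y, c}: w, z.
The greatest among these is w.

w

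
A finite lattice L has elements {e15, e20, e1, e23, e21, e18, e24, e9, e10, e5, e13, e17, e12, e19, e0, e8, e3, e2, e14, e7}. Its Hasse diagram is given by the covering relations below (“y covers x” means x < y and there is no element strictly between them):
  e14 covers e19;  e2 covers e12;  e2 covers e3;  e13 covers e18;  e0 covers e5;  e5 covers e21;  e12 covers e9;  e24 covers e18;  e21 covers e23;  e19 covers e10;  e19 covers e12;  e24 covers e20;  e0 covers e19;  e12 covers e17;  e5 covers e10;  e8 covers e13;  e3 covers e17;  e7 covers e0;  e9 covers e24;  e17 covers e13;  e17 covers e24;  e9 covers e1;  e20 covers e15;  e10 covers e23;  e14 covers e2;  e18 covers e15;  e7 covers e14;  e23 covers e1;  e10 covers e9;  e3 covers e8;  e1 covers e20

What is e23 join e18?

e10

Common upper bounds of {e23, e18}: e0, e10, e14, e19, e5, e7.
The least among these is e10.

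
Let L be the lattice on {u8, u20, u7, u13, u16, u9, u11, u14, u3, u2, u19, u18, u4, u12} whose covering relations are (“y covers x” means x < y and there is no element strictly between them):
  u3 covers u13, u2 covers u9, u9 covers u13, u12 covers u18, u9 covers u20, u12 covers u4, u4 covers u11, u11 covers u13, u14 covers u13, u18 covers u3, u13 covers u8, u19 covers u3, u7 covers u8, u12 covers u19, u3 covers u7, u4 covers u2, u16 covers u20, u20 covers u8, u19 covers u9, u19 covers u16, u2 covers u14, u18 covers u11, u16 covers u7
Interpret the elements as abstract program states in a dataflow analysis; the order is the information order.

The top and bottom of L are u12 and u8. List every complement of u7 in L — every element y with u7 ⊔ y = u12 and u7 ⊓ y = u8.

u14, u2, u4

Need y with u7 ∨ y = u12 and u7 ∧ y = u8.
Checking each element gives: u14, u2, u4.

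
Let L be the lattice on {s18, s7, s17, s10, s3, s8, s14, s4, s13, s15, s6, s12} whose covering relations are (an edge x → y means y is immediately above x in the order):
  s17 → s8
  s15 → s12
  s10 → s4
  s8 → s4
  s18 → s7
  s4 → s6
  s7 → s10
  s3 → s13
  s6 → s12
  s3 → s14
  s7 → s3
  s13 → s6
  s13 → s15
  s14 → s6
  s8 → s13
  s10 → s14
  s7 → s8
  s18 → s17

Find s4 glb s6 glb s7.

s7

Common lower bounds of {s4, s6, s7}: s18, s7.
The greatest among these is s7.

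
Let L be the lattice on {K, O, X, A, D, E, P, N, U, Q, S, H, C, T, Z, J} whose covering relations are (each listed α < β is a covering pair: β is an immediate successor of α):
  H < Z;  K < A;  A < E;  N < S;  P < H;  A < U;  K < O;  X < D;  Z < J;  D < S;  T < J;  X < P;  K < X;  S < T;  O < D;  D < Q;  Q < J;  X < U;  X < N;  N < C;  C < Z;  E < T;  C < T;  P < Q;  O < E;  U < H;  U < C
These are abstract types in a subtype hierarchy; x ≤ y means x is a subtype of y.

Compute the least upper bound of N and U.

C

Common upper bounds of {N, U}: C, J, T, Z.
The least among these is C.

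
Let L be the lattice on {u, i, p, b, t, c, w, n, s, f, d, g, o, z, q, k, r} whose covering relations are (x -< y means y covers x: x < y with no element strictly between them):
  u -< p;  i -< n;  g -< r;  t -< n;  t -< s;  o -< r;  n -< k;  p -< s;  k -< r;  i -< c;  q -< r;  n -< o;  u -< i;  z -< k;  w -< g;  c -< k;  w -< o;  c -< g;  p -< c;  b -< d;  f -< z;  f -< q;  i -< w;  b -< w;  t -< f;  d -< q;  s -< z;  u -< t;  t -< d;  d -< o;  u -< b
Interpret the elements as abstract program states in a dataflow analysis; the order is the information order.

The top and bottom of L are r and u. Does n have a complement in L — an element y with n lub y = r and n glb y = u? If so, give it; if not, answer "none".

For every candidate y, either n ∨ y ≠ r or n ∧ y ≠ u; no complement exists.

none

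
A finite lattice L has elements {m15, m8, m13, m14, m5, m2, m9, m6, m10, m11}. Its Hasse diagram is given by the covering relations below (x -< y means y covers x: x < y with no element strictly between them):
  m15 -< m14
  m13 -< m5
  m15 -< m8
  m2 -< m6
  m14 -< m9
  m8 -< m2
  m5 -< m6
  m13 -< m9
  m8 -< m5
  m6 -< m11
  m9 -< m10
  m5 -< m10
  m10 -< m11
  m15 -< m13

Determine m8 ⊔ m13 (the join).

Common upper bounds of {m8, m13}: m10, m11, m5, m6.
The least among these is m5.

m5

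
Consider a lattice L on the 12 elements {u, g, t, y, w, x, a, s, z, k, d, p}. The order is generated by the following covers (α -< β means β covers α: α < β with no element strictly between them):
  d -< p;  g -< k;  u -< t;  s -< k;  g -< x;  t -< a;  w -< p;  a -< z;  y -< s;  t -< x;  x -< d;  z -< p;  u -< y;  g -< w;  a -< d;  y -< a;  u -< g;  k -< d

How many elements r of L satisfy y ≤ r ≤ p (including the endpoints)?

7

The interval [y, p] = {a, d, k, p, s, y, z}, which has 7 elements.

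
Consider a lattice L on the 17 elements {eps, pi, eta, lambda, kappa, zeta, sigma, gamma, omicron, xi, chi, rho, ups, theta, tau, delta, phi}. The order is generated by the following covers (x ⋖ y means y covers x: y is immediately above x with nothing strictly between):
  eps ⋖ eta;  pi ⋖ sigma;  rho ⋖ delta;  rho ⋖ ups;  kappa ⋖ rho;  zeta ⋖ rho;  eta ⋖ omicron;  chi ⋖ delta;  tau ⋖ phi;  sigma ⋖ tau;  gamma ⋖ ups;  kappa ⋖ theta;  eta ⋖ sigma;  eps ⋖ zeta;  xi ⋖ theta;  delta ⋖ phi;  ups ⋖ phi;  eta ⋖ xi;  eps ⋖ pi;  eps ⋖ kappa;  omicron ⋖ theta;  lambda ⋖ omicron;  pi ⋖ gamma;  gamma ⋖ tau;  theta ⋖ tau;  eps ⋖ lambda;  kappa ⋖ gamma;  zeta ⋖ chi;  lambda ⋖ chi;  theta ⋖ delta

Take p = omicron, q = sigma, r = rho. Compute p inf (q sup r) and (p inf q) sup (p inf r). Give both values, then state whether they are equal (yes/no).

omicron; eta; no

q sup r = phi, so p inf (q sup r) = omicron inf phi = omicron.
p inf q = eta and p inf r = eps, so (p inf q) sup (p inf r) = eta sup eps = eta.
Equal: no.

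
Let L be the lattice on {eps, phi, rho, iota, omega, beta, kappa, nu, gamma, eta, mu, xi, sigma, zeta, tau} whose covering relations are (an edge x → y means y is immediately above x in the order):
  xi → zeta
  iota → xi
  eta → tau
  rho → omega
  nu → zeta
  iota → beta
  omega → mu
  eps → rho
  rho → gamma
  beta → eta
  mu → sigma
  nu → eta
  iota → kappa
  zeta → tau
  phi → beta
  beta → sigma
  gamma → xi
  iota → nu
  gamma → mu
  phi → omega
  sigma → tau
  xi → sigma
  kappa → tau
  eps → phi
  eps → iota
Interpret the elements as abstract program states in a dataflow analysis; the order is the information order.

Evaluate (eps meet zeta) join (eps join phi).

eps ∧ zeta = eps
eps ∨ phi = phi
eps ∨ phi = phi

phi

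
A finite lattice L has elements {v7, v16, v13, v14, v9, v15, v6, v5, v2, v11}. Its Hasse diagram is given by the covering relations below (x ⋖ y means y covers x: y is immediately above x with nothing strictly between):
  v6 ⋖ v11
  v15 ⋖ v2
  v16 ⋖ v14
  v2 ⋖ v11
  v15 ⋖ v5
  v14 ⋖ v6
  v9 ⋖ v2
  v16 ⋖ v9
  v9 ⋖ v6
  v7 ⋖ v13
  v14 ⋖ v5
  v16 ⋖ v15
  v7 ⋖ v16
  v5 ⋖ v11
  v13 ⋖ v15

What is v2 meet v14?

v16

Common lower bounds of {v2, v14}: v16, v7.
The greatest among these is v16.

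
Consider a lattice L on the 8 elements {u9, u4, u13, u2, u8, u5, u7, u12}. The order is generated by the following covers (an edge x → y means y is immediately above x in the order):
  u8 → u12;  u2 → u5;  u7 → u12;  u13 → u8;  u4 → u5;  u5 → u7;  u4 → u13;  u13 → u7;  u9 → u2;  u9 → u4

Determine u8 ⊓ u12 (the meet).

u8

Common lower bounds of {u8, u12}: u13, u4, u8, u9.
The greatest among these is u8.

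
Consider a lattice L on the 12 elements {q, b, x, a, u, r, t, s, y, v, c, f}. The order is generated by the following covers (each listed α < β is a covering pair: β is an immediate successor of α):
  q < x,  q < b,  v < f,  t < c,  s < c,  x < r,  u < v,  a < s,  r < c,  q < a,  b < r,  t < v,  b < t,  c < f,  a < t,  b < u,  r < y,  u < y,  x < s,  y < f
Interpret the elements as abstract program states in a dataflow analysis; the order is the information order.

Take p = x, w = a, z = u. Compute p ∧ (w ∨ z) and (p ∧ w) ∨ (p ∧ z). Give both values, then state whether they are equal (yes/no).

q; q; yes

w ∨ z = v, so p ∧ (w ∨ z) = x ∧ v = q.
p ∧ w = q and p ∧ z = q, so (p ∧ w) ∨ (p ∧ z) = q ∨ q = q.
Equal: yes.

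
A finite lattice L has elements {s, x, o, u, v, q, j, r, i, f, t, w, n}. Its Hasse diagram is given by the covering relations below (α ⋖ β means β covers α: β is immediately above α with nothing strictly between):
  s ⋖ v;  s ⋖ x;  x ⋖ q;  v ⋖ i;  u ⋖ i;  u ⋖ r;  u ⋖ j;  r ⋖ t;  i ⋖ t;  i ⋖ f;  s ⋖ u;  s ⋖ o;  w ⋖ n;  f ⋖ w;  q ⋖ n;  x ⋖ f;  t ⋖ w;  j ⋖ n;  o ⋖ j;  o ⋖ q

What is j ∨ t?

Common upper bounds of {j, t}: n.
The least among these is n.

n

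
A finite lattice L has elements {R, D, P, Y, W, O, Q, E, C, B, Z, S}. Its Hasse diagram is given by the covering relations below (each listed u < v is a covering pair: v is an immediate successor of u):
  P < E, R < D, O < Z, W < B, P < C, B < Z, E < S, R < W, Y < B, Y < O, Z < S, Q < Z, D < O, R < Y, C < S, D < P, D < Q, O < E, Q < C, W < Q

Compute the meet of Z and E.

O

Common lower bounds of {Z, E}: D, O, R, Y.
The greatest among these is O.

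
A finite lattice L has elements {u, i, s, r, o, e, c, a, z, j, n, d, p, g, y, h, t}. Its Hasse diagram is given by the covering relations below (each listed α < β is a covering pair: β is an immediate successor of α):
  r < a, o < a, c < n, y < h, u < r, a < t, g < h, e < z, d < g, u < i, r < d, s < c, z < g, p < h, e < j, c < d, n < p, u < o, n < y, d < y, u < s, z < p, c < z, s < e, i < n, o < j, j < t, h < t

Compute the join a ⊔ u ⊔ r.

Common upper bounds of {a, u, r}: a, t.
The least among these is a.

a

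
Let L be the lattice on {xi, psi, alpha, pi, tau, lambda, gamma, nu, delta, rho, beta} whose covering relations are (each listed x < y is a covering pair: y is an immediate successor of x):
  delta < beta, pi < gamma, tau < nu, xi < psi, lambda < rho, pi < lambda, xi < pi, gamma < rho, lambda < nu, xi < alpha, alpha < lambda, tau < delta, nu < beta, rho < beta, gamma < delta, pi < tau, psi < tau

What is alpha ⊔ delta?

beta

Common upper bounds of {alpha, delta}: beta.
The least among these is beta.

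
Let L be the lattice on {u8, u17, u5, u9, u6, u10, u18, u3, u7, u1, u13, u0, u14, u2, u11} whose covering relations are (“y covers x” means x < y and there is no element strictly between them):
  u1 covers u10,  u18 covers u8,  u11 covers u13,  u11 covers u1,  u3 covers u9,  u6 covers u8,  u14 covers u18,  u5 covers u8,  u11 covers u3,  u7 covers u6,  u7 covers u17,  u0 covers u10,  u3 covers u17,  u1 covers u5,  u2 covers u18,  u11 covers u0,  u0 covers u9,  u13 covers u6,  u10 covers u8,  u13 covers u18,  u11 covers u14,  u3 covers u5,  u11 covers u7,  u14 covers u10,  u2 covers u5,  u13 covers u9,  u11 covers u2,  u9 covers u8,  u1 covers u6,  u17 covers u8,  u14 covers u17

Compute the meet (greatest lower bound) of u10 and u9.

Common lower bounds of {u10, u9}: u8.
The greatest among these is u8.

u8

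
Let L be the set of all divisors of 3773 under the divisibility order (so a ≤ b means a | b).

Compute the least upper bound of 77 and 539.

539

In the divisibility order, the join is the least common multiple: lcm(77, 539) = 539.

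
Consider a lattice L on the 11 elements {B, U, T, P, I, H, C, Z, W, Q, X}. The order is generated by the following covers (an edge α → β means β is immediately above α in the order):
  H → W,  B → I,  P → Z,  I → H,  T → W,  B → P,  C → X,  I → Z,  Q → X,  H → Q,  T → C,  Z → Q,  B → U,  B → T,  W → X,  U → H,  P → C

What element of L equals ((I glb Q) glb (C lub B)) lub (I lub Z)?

I ∧ Q = I
C ∨ B = C
I ∧ C = B
I ∨ Z = Z
B ∨ Z = Z

Z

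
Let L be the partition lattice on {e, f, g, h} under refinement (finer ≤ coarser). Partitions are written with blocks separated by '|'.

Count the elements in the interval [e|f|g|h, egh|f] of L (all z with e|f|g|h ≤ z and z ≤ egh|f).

The interval [e|f|g|h, egh|f] = {egh|f, eg|f|h, eh|f|g, e|f|gh, e|f|g|h}, which has 5 elements.

5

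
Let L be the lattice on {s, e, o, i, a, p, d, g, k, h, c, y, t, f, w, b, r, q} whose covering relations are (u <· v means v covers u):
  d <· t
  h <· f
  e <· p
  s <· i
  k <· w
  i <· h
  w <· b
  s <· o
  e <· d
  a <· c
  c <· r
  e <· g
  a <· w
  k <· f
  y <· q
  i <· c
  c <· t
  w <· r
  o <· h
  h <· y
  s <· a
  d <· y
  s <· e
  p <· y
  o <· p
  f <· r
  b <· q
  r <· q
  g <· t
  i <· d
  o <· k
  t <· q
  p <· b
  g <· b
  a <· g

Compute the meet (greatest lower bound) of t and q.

t

Common lower bounds of {t, q}: a, c, d, e, g, i, s, t.
The greatest among these is t.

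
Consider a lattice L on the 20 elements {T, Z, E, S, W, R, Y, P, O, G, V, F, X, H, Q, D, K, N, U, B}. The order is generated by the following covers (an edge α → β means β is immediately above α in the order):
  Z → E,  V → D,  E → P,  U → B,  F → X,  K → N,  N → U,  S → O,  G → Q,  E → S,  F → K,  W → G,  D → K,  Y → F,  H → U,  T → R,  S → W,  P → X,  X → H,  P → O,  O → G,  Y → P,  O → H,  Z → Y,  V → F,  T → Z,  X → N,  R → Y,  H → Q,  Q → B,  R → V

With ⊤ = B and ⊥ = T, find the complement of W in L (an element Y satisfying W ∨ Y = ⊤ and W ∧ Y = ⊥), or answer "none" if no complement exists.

D

Need Y with W ∨ Y = B and W ∧ Y = T.
Checking each element gives: D.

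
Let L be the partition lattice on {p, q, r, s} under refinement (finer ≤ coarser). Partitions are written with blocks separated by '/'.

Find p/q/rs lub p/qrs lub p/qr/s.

The join of p/q/rs, p/qrs, p/qr/s merges any blocks that overlap across the partitions, giving p/qrs.

p/qrs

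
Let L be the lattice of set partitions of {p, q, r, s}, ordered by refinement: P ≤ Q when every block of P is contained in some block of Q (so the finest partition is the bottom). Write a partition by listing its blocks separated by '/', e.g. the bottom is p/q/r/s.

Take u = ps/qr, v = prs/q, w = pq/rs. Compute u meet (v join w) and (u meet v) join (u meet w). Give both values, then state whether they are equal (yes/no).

v join w = pqrs, so u meet (v join w) = ps/qr meet pqrs = ps/qr.
u meet v = ps/q/r and u meet w = p/q/r/s, so (u meet v) join (u meet w) = ps/q/r join p/q/r/s = ps/q/r.
Equal: no.

ps/qr; ps/q/r; no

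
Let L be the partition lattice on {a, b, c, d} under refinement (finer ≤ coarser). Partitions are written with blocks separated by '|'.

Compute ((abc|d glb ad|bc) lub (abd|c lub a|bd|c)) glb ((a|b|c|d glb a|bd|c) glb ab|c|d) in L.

abc|d ∧ ad|bc = a|bc|d
abd|c ∨ a|bd|c = abd|c
a|bc|d ∨ abd|c = abcd
a|b|c|d ∧ a|bd|c = a|b|c|d
a|b|c|d ∧ ab|c|d = a|b|c|d
abcd ∧ a|b|c|d = a|b|c|d

a|b|c|d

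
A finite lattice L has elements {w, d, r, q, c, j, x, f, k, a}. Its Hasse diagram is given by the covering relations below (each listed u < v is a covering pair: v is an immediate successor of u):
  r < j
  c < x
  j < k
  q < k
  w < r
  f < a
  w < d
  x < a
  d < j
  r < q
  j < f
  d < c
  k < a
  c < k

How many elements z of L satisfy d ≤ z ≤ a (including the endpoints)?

7

The interval [d, a] = {a, c, d, f, j, k, x}, which has 7 elements.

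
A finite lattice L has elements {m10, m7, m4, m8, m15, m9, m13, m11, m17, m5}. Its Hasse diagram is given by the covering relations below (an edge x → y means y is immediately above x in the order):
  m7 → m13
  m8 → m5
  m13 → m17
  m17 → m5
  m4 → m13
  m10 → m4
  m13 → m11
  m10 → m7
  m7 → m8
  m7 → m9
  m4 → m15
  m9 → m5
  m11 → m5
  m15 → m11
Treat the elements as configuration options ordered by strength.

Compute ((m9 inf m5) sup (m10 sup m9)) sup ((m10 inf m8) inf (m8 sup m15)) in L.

m9 ∧ m5 = m9
m10 ∨ m9 = m9
m9 ∨ m9 = m9
m10 ∧ m8 = m10
m8 ∨ m15 = m5
m10 ∧ m5 = m10
m9 ∨ m10 = m9

m9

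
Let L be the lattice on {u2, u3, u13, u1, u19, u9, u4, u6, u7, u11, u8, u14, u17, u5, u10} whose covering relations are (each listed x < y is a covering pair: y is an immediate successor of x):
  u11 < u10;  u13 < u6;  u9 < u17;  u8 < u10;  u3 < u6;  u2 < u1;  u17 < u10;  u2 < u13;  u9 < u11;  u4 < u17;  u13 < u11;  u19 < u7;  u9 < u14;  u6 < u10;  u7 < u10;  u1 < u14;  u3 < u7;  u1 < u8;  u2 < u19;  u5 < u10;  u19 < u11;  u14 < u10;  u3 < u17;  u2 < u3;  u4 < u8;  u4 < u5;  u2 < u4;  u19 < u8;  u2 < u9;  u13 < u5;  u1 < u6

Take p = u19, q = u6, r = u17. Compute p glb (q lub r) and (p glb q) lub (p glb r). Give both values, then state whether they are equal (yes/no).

u19; u2; no

q lub r = u10, so p glb (q lub r) = u19 glb u10 = u19.
p glb q = u2 and p glb r = u2, so (p glb q) lub (p glb r) = u2 lub u2 = u2.
Equal: no.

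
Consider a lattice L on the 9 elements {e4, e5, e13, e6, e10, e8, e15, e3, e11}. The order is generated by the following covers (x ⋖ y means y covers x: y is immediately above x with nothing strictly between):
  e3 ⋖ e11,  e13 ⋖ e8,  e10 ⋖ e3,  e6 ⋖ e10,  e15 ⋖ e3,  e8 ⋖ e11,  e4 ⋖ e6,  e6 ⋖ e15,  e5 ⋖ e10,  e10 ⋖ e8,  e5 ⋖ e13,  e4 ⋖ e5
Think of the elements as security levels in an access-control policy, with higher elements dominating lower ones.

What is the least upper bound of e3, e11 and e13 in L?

e11

Common upper bounds of {e3, e11, e13}: e11.
The least among these is e11.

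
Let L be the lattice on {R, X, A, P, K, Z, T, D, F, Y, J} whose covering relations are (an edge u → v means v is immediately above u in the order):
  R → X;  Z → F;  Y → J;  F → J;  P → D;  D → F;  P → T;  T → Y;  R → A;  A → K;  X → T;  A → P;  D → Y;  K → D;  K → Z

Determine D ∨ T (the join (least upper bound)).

Y

Common upper bounds of {D, T}: J, Y.
The least among these is Y.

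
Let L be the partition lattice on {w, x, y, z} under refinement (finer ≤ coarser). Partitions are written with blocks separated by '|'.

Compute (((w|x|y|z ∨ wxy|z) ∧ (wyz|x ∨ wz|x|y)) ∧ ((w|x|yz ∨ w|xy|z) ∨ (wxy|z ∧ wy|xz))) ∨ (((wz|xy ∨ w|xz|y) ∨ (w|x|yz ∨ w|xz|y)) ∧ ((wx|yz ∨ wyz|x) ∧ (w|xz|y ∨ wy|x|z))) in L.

wy|xz

w|x|y|z ∨ wxy|z = wxy|z
wyz|x ∨ wz|x|y = wyz|x
wxy|z ∧ wyz|x = wy|x|z
w|x|yz ∨ w|xy|z = w|xyz
wxy|z ∧ wy|xz = wy|x|z
w|xyz ∨ wy|x|z = wxyz
wy|x|z ∧ wxyz = wy|x|z
wz|xy ∨ w|xz|y = wxyz
w|x|yz ∨ w|xz|y = w|xyz
wxyz ∨ w|xyz = wxyz
wx|yz ∨ wyz|x = wxyz
w|xz|y ∨ wy|x|z = wy|xz
wxyz ∧ wy|xz = wy|xz
wxyz ∧ wy|xz = wy|xz
wy|x|z ∨ wy|xz = wy|xz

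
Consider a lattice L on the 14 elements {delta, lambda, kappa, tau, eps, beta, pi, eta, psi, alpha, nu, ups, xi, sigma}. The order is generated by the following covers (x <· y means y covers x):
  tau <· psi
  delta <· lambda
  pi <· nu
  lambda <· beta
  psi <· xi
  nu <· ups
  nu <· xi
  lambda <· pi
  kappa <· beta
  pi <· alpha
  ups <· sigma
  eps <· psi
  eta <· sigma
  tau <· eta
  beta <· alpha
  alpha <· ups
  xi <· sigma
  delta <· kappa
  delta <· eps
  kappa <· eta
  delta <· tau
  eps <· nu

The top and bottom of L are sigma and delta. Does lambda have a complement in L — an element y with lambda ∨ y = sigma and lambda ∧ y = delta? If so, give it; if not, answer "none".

eta

Need y with lambda ∨ y = sigma and lambda ∧ y = delta.
Checking each element gives: eta.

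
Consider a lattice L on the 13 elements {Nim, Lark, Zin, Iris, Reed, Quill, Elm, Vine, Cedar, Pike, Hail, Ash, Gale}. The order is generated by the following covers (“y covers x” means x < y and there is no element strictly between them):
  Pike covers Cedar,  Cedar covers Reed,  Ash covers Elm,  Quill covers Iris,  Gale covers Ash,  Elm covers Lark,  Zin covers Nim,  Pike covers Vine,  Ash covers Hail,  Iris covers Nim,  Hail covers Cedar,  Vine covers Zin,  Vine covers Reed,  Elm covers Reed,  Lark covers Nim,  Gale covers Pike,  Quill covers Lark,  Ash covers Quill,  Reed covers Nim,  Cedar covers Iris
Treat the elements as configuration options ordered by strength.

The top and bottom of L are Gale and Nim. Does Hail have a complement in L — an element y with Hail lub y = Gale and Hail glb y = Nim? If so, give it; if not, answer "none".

Zin

Need y with Hail ∨ y = Gale and Hail ∧ y = Nim.
Checking each element gives: Zin.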